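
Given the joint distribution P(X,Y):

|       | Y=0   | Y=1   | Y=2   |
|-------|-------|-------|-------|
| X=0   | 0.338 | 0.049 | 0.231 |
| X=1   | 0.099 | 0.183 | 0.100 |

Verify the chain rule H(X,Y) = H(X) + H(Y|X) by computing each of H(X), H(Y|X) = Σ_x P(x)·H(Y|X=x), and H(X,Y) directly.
H(X) = 0.9594 bits, H(Y|X) = 1.3819 bits, H(X,Y) = 2.3413 bits

Marginal of X (row sums):
  P(X=0) = 0.338 + 0.049 + 0.231 = 0.618
  P(X=1) = 0.099 + 0.183 + 0.100 = 0.382
H(X) = -[0.618·log₂(0.618) + 0.382·log₂(0.382)]
  = 0.429091 + 0.530352 = 0.9594 bits

H(Y|X) = Σ_x P(x)·H(Y|X=x):
  X=0: P(X=0) = 0.618, P(Y|X=0) = (169/309, 49/618, 77/206) → H(Y|X=0) = 1.296751
  X=1: P(X=1) = 0.382, P(Y|X=1) = (99/382, 183/382, 50/191) → H(Y|X=1) = 1.519667
H(Y|X) = 0.618·1.296751 + 0.382·1.519667 = 1.3819 bits

H(X,Y) = -Σ_{x,y} P(x,y) log₂ P(x,y). Per-cell terms -P(x,y)·log₂P(x,y):
  X=0: 0.528938, 0.213203, 0.488342
  X=1: 0.330306, 0.448365, 0.332193
Sum of the 6 terms: H(X,Y) = 2.3413 bits

Chain rule check:
  H(X) + H(Y|X) = 0.9594 + 1.3819 = 2.3413 bits
  H(X,Y) = 2.3413 bits
✓ Chain rule verified.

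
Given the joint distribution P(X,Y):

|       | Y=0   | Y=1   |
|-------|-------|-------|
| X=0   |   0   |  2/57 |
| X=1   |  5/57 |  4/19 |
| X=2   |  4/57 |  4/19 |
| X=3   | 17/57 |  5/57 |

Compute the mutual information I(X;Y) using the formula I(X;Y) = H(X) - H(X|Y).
0.2076 bits

I(X;Y) = H(X) - H(X|Y)

Marginal of X (row sums):
  P(X=0) = 0 + 2/57 = 2/57
  P(X=1) = 5/57 + 4/19 = 17/57
  P(X=2) = 4/57 + 4/19 = 16/57
  P(X=3) = 17/57 + 5/57 = 22/57
H(X) = -[(2/57)·log₂(2/57) + (17/57)·log₂(17/57) + (16/57)·log₂(16/57) + (22/57)·log₂(22/57)]
  = 0.169575 + 0.520566 + 0.514495 + 0.530107 = 1.73474 bits

Marginal of Y (column sums):
  P(Y=0) = 0 + 5/57 + 4/57 + 17/57 = 26/57
  P(Y=1) = 2/57 + 4/19 + 4/19 + 5/57 = 31/57
H(X|Y) = Σ_y P(y)·H(X|Y=y):
  Y=0: P(Y=0) = 26/57, P(X|Y=0) = (0, 5/26, 2/13, 17/26) → H(X|Y=0) = 1.273651
  Y=1: P(Y=1) = 31/57, P(X|Y=1) = (2/31, 12/31, 12/31, 5/31) → H(X|Y=1) = 1.739721
H(X|Y) = (26/57)·1.273651 + (31/57)·1.739721 = 1.52713 bits

I(X;Y) = H(X) - H(X|Y) = 1.73474 - 1.52713 = 0.2076 bits

Cross-check via I(X;Y) = H(X) + H(Y) - H(X,Y): computing H(Y) from the column sums and H(X,Y) from the 8 cells in the same way gives H(Y) = 0.99444 bits and H(X,Y) = 2.52157 bits, so
I(X;Y) = 1.73474 + 0.99444 - 2.52157 = 0.2076 bits ✓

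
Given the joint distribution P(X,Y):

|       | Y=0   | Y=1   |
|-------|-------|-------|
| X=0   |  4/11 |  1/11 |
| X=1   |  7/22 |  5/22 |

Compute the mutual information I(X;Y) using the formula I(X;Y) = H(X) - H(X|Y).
0.0398 bits

I(X;Y) = H(X) - H(X|Y)

Marginal of X (row sums):
  P(X=0) = 4/11 + 1/11 = 5/11
  P(X=1) = 7/22 + 5/22 = 6/11
H(X) = -[(5/11)·log₂(5/11) + (6/11)·log₂(6/11)]
  = 0.51705 + 0.47698 = 0.99403 bits

Marginal of Y (column sums):
  P(Y=0) = 4/11 + 7/22 = 15/22
  P(Y=1) = 1/11 + 5/22 = 7/22
H(X|Y) = Σ_y P(y)·H(X|Y=y):
  Y=0: P(Y=0) = 15/22, P(X|Y=0) = (8/15, 7/15) → H(X|Y=0) = 0.99679
  Y=1: P(Y=1) = 7/22, P(X|Y=1) = (2/7, 5/7) → H(X|Y=1) = 0.86312
H(X|Y) = (15/22)·0.99679 + (7/22)·0.86312 = 0.95426 bits

I(X;Y) = H(X) - H(X|Y) = 0.99403 - 0.95426 = 0.0398 bits

Cross-check via I(X;Y) = H(X) + H(Y) - H(X,Y): computing H(Y) from the column sums and H(X,Y) from the 4 cells in the same way gives H(Y) = 0.90239 bits and H(X,Y) = 1.85665 bits, so
I(X;Y) = 0.99403 + 0.90239 - 1.85665 = 0.0398 bits ✓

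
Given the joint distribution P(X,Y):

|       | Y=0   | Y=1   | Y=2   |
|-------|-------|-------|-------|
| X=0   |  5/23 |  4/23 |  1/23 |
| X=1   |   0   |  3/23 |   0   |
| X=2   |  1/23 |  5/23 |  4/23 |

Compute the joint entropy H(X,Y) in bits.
2.6116 bits

H(X,Y) = -Σ_{x,y} P(x,y) log₂ P(x,y). Per-cell terms -P(x,y)·log₂P(x,y):
  X=0: 0.478616, 0.438880, 0.196677
  X=1: 0.000000, 0.383296, 0.000000
  X=2: 0.196677, 0.478616, 0.438880
  (cells with P = 0 contribute 0)
Sum of the 9 terms: H(X,Y) = 2.6116 bits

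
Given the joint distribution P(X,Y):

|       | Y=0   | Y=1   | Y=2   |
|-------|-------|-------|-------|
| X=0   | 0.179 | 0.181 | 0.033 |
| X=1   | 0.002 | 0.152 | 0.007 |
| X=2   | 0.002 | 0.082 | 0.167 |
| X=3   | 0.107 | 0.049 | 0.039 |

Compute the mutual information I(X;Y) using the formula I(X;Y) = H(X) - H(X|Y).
0.4239 bits

I(X;Y) = H(X) - H(X|Y)

Marginal of X (row sums):
  P(X=0) = 0.179 + 0.181 + 0.033 = 0.393
  P(X=1) = 0.002 + 0.152 + 0.007 = 0.161
  P(X=2) = 0.002 + 0.082 + 0.167 = 0.251
  P(X=3) = 0.107 + 0.049 + 0.039 = 0.195
H(X) = -[0.393·log₂(0.393) + 0.161·log₂(0.161) + 0.251·log₂(0.251) + 0.195·log₂(0.195)]
  = 0.5295 + 0.4242 + 0.5006 + 0.4599 = 1.9142 bits

Marginal of Y (column sums):
  P(Y=0) = 0.179 + 0.002 + 0.002 + 0.107 = 0.290
  P(Y=1) = 0.181 + 0.152 + 0.082 + 0.049 = 0.464
  P(Y=2) = 0.033 + 0.007 + 0.167 + 0.039 = 0.246
H(X|Y) = Σ_y P(y)·H(X|Y=y):
  Y=0: P(Y=0) = 0.290, P(X|Y=0) = (179/290, 1/145, 1/145, 107/290) → H(X|Y=0) = 1.0594
  Y=1: P(Y=1) = 0.464, P(X|Y=1) = (181/464, 19/58, 41/232, 49/464) → H(X|Y=1) = 1.8416
  Y=2: P(Y=2) = 0.246, P(X|Y=2) = (11/82, 7/246, 167/246, 13/82) → H(X|Y=2) = 1.3355
H(X|Y) = 0.290·1.0594 + 0.464·1.8416 + 0.246·1.3355 = 1.4903 bits

I(X;Y) = H(X) - H(X|Y) = 1.9142 - 1.4903 = 0.4239 bits

Cross-check via I(X;Y) = H(X) + H(Y) - H(X,Y): computing H(Y) from the column sums and H(X,Y) from the 12 cells in the same way gives H(Y) = 1.5296 bits and H(X,Y) = 3.0199 bits, so
I(X;Y) = 1.9142 + 1.5296 - 3.0199 = 0.4239 bits ✓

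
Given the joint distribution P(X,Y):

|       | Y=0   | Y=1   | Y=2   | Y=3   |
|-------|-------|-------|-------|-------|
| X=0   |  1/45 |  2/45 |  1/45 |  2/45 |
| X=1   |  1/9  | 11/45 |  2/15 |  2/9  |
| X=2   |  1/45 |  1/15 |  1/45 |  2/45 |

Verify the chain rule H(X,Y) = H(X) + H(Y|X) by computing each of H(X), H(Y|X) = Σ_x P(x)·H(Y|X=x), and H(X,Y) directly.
H(X) = 1.1549 bits, H(Y|X) = 1.9114 bits, H(X,Y) = 3.0664 bits

Marginal of X (row sums):
  P(X=0) = 1/45 + 2/45 + 1/45 + 2/45 = 2/15
  P(X=1) = 1/9 + 11/45 + 2/15 + 2/9 = 32/45
  P(X=2) = 1/45 + 1/15 + 1/45 + 2/45 = 7/45
H(X) = -[(2/15)·log₂(2/15) + (32/45)·log₂(32/45) + (7/45)·log₂(7/45)]
  = 0.38759 + 0.34976 + 0.41759 = 1.1549 bits

H(Y|X) = Σ_x P(x)·H(Y|X=x):
  X=0: P(X=0) = 2/15, P(Y|X=0) = (1/6, 1/3, 1/6, 1/3) → H(Y|X=0) = 1.91830
  X=1: P(X=1) = 32/45, P(Y|X=1) = (5/32, 11/32, 3/16, 5/16) → H(Y|X=1) = 1.92524
  X=2: P(X=2) = 7/45, P(Y|X=2) = (1/7, 3/7, 1/7, 2/7) → H(Y|X=2) = 1.84237
H(Y|X) = (2/15)·1.91830 + (32/45)·1.92524 + (7/45)·1.84237 = 1.9114 bits

H(X,Y) = -Σ_{x,y} P(x,y) log₂ P(x,y). Per-cell terms -P(x,y)·log₂P(x,y):
  X=0: 0.12204, 0.19964, 0.12204, 0.19964
  X=1: 0.35221, 0.49681, 0.38759, 0.48221
  X=2: 0.12204, 0.26046, 0.12204, 0.19964
Sum of the 12 terms: H(X,Y) = 3.0664 bits

Chain rule check:
  H(X) + H(Y|X) = 1.1549 + 1.9114 = 3.0663 bits
  H(X,Y) = 3.0664 bits
✓ Chain rule verified (Δ = 0.0001 is 4-dp rounding noise: each of the three values was rounded independently).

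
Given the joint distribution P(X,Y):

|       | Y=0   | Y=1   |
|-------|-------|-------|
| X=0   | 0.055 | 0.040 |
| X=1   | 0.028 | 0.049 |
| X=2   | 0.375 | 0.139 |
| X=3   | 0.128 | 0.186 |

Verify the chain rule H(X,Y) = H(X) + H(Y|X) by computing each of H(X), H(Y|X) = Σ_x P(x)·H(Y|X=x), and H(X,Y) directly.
H(X) = 1.6257 bits, H(Y|X) = 0.9052 bits, H(X,Y) = 2.5309 bits

Marginal of X (row sums):
  P(X=0) = 0.055 + 0.040 = 0.095
  P(X=1) = 0.028 + 0.049 = 0.077
  P(X=2) = 0.375 + 0.139 = 0.514
  P(X=3) = 0.128 + 0.186 = 0.314
H(X) = -[0.095·log₂(0.095) + 0.077·log₂(0.077) + 0.514·log₂(0.514) + 0.314·log₂(0.314)]
  = 0.322613 + 0.284823 + 0.493522 + 0.524745 = 1.6257 bits

H(Y|X) = Σ_x P(x)·H(Y|X=x):
  X=0: P(X=0) = 0.095, P(Y|X=0) = (11/19, 8/19) → H(Y|X=0) = 0.981941
  X=1: P(X=1) = 0.077, P(Y|X=1) = (4/11, 7/11) → H(Y|X=1) = 0.945660
  X=2: P(X=2) = 0.514, P(Y|X=2) = (375/514, 139/514) → H(Y|X=2) = 0.842078
  X=3: P(X=3) = 0.314, P(Y|X=3) = (64/157, 93/157) → H(Y|X=3) = 0.975246
H(Y|X) = 0.095·0.981941 + 0.077·0.945660 + 0.514·0.842078 + 0.314·0.975246 = 0.9052 bits

H(X,Y) = -Σ_{x,y} P(x,y) log₂ P(x,y). Per-cell terms -P(x,y)·log₂P(x,y):
  X=0: 0.230143, 0.185754
  X=1: 0.144436, 0.213203
  X=2: 0.530639, 0.395711
  X=3: 0.379620, 0.451352
Sum of the 8 terms: H(X,Y) = 2.5309 bits

Chain rule check:
  H(X) + H(Y|X) = 1.6257 + 0.9052 = 2.5309 bits
  H(X,Y) = 2.5309 bits
✓ Chain rule verified.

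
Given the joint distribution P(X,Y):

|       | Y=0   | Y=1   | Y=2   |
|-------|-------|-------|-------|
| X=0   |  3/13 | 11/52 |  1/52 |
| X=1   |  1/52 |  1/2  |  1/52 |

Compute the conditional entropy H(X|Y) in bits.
0.7610 bits

H(X|Y) = H(X,Y) - H(Y)

H(X,Y) = -Σ_{x,y} P(x,y) log₂ P(x,y). Per-cell terms -P(x,y)·log₂P(x,y):
  X=0: 0.488187, 0.474059, 0.109624
  X=1: 0.109624, 0.500000, 0.109624
Sum of the 6 terms: H(X,Y) = 1.79112 bits

Marginal of Y (column sums):
  P(Y=0) = 3/13 + 1/52 = 1/4
  P(Y=1) = 11/52 + 1/2 = 37/52
  P(Y=2) = 1/52 + 1/52 = 1/26
H(Y) = -[(1/4)·log₂(1/4) + (37/52)·log₂(37/52) + (1/26)·log₂(1/26)]
  = 0.500000 + 0.349356 + 0.180786 = 1.03014 bits

H(X|Y) = H(X,Y) - H(Y) = 1.79112 - 1.03014 = 0.7610 bits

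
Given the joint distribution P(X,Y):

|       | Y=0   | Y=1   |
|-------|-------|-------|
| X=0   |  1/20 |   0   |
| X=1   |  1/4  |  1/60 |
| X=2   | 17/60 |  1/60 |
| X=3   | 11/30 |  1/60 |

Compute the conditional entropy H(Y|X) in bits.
0.2817 bits

H(Y|X) = H(X,Y) - H(X)

H(X,Y) = -Σ_{x,y} P(x,y) log₂ P(x,y). Per-cell terms -P(x,y)·log₂P(x,y):
  X=0: 0.21610, 0.00000
  X=1: 0.50000, 0.09845
  X=2: 0.51550, 0.09845
  X=3: 0.53073, 0.09845
  (cells with P = 0 contribute 0)
Sum of the 8 terms: H(X,Y) = 2.0577 bits

Marginal of X (row sums):
  P(X=0) = 1/20 + 0 = 1/20
  P(X=1) = 1/4 + 1/60 = 4/15
  P(X=2) = 17/60 + 1/60 = 3/10
  P(X=3) = 11/30 + 1/60 = 23/60
H(X) = -[(1/20)·log₂(1/20) + (4/15)·log₂(4/15) + (3/10)·log₂(3/10) + (23/60)·log₂(23/60)]
  = 0.21610 + 0.50850 + 0.52109 + 0.53028 = 1.7760 bits

H(Y|X) = H(X,Y) - H(X) = 2.0577 - 1.7760 = 0.2817 bits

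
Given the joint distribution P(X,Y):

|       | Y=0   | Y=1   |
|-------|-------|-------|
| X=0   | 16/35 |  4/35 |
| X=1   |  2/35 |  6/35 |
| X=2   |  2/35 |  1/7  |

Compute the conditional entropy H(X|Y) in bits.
1.1978 bits

H(X|Y) = H(X,Y) - H(Y)

H(X,Y) = -Σ_{x,y} P(x,y) log₂ P(x,y). Per-cell terms -P(x,y)·log₂P(x,y):
  X=0: 0.51624, 0.35763
  X=1: 0.23596, 0.43617
  X=2: 0.23596, 0.40105
Sum of the 6 terms: H(X,Y) = 2.1830 bits

Marginal of Y (column sums):
  P(Y=0) = 16/35 + 2/35 + 2/35 = 4/7
  P(Y=1) = 4/35 + 6/35 + 1/7 = 3/7
H(Y) = -[(4/7)·log₂(4/7) + (3/7)·log₂(3/7)]
  = 0.46135 + 0.52388 = 0.9852 bits

H(X|Y) = H(X,Y) - H(Y) = 2.1830 - 0.9852 = 1.1978 bits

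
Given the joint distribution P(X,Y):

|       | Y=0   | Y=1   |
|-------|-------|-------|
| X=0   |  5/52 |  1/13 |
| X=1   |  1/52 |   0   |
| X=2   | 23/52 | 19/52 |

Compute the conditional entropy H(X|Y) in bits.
0.7800 bits

H(X|Y) = H(X,Y) - H(Y)

H(X,Y) = -Σ_{x,y} P(x,y) log₂ P(x,y). Per-cell terms -P(x,y)·log₂P(x,y):
  X=0: 0.32486, 0.28465
  X=1: 0.10962, 0.00000
  X=2: 0.52054, 0.53073
  (cells with P = 0 contribute 0)
Sum of the 6 terms: H(X,Y) = 1.7704 bits

Marginal of Y (column sums):
  P(Y=0) = 5/52 + 1/52 + 23/52 = 29/52
  P(Y=1) = 1/13 + 0 + 19/52 = 23/52
H(Y) = -[(29/52)·log₂(29/52) + (23/52)·log₂(23/52)]
  = 0.46983 + 0.52054 = 0.9904 bits

H(X|Y) = H(X,Y) - H(Y) = 1.7704 - 0.9904 = 0.7800 bits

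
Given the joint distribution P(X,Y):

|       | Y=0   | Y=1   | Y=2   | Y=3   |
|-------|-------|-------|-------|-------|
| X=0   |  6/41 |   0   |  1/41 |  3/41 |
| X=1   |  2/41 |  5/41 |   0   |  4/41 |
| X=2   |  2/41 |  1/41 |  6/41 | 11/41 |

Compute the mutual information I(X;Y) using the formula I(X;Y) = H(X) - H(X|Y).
0.3889 bits

I(X;Y) = H(X) - H(X|Y)

Marginal of X (row sums):
  P(X=0) = 6/41 + 0 + 1/41 + 3/41 = 10/41
  P(X=1) = 2/41 + 5/41 + 0 + 4/41 = 11/41
  P(X=2) = 2/41 + 1/41 + 6/41 + 11/41 = 20/41
H(X) = -[(10/41)·log₂(10/41) + (11/41)·log₂(11/41) + (20/41)·log₂(20/41)]
  = 0.49649 + 0.50925 + 0.50518 = 1.5109 bits

Marginal of Y (column sums):
  P(Y=0) = 6/41 + 2/41 + 2/41 = 10/41
  P(Y=1) = 0 + 5/41 + 1/41 = 6/41
  P(Y=2) = 1/41 + 0 + 6/41 = 7/41
  P(Y=3) = 3/41 + 4/41 + 11/41 = 18/41
H(X|Y) = Σ_y P(y)·H(X|Y=y):
  Y=0: P(Y=0) = 10/41, P(X|Y=0) = (3/5, 1/5, 1/5) → H(X|Y=0) = 1.37095
  Y=1: P(Y=1) = 6/41, P(X|Y=1) = (0, 5/6, 1/6) → H(X|Y=1) = 0.65002
  Y=2: P(Y=2) = 7/41, P(X|Y=2) = (1/7, 0, 6/7) → H(X|Y=2) = 0.59167
  Y=3: P(Y=3) = 18/41, P(X|Y=3) = (1/6, 2/9, 11/18) → H(X|Y=3) = 1.34722
H(X|Y) = (10/41)·1.37095 + (6/41)·0.65002 + (7/41)·0.59167 + (18/41)·1.34722 = 1.1220 bits

I(X;Y) = H(X) - H(X|Y) = 1.5109 - 1.1220 = 0.3889 bits

Cross-check via I(X;Y) = H(X) + H(Y) - H(X,Y): computing H(Y) from the column sums and H(X,Y) from the 12 cells in the same way gives H(Y) = 1.8590 bits and H(X,Y) = 2.9810 bits, so
I(X;Y) = 1.5109 + 1.8590 - 2.9810 = 0.3889 bits ✓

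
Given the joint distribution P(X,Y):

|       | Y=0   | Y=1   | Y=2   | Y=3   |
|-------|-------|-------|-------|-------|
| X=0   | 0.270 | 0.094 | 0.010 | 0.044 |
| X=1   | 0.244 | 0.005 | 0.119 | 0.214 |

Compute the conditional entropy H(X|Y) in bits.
0.7624 bits

H(X|Y) = H(X,Y) - H(Y)

H(X,Y) = -Σ_{x,y} P(x,y) log₂ P(x,y). Per-cell terms -P(x,y)·log₂P(x,y):
  X=0: 0.5100, 0.3207, 0.0664, 0.1983
  X=1: 0.4966, 0.0382, 0.3654, 0.4760
Sum of the 8 terms: H(X,Y) = 2.4716 bits

Marginal of Y (column sums):
  P(Y=0) = 0.270 + 0.244 = 0.514
  P(Y=1) = 0.094 + 0.005 = 0.099
  P(Y=2) = 0.010 + 0.119 = 0.129
  P(Y=3) = 0.044 + 0.214 = 0.258
H(Y) = -[0.514·log₂(0.514) + 0.099·log₂(0.099) + 0.129·log₂(0.129) + 0.258·log₂(0.258)]
  = 0.4935 + 0.3303 + 0.3811 + 0.5043 = 1.7092 bits

H(X|Y) = H(X,Y) - H(Y) = 2.4716 - 1.7092 = 0.7624 bits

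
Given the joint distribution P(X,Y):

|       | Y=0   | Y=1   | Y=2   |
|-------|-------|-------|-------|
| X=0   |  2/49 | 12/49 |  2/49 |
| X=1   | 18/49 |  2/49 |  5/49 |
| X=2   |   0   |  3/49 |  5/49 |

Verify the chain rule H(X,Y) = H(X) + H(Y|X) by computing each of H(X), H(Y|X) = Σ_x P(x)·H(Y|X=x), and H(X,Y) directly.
H(X) = 1.4495 bits, H(Y|X) = 1.0621 bits, H(X,Y) = 2.5116 bits

Marginal of X (row sums):
  P(X=0) = 2/49 + 12/49 + 2/49 = 16/49
  P(X=1) = 18/49 + 2/49 + 5/49 = 25/49
  P(X=2) = 0 + 3/49 + 5/49 = 8/49
H(X) = -[(16/49)·log₂(16/49) + (25/49)·log₂(25/49) + (8/49)·log₂(8/49)]
  = 0.52725 + 0.49533 + 0.42689 = 1.4495 bits

H(Y|X) = Σ_x P(x)·H(Y|X=x):
  X=0: P(X=0) = 16/49, P(Y|X=0) = (1/8, 3/4, 1/8) → H(Y|X=0) = 1.06128
  X=1: P(X=1) = 25/49, P(Y|X=1) = (18/25, 2/25, 1/5) → H(Y|X=1) = 1.09712
  X=2: P(X=2) = 8/49, P(Y|X=2) = (0, 3/8, 5/8) → H(Y|X=2) = 0.95443
H(Y|X) = (16/49)·1.06128 + (25/49)·1.09712 + (8/49)·0.95443 = 1.0621 bits

H(X,Y) = -Σ_{x,y} P(x,y) log₂ P(x,y). Per-cell terms -P(x,y)·log₂P(x,y):
  X=0: 0.18836, 0.49708, 0.18836
  X=1: 0.53074, 0.18836, 0.33600
  X=2: 0.00000, 0.24672, 0.33600
  (cells with P = 0 contribute 0)
Sum of the 9 terms: H(X,Y) = 2.5116 bits

Chain rule check:
  H(X) + H(Y|X) = 1.4495 + 1.0621 = 2.5116 bits
  H(X,Y) = 2.5116 bits
✓ Chain rule verified.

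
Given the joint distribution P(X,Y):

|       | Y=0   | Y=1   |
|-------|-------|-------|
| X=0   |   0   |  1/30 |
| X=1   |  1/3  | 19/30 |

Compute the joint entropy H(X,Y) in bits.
1.1092 bits

H(X,Y) = -Σ_{x,y} P(x,y) log₂ P(x,y). Per-cell terms -P(x,y)·log₂P(x,y):
  X=0: 0.0000, 0.1636
  X=1: 0.5283, 0.4173
  (cells with P = 0 contribute 0)
Sum of the 4 terms: H(X,Y) = 1.1092 bits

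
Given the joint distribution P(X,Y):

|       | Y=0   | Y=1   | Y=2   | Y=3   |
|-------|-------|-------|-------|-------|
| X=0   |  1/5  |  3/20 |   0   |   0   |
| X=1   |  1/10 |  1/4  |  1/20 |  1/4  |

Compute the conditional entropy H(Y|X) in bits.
1.4892 bits

H(Y|X) = H(X,Y) - H(X)

H(X,Y) = -Σ_{x,y} P(x,y) log₂ P(x,y). Per-cell terms -P(x,y)·log₂P(x,y):
  X=0: 0.464386, 0.410545, 0.000000, 0.000000
  X=1: 0.332193, 0.500000, 0.216096, 0.500000
  (cells with P = 0 contribute 0)
Sum of the 8 terms: H(X,Y) = 2.423220 bits

Marginal of X (row sums):
  P(X=0) = 1/5 + 3/20 + 0 + 0 = 7/20
  P(X=1) = 1/10 + 1/4 + 1/20 + 1/4 = 13/20
H(X) = -[(7/20)·log₂(7/20) + (13/20)·log₂(13/20)]
  = 0.530101 + 0.403967 = 0.934068 bits

H(Y|X) = H(X,Y) - H(X) = 2.423220 - 0.934068 = 1.4892 bits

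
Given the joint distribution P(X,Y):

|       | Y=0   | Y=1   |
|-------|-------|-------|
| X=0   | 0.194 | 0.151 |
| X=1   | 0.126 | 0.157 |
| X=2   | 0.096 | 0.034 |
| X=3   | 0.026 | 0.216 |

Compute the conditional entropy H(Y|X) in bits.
0.8485 bits

H(Y|X) = H(X,Y) - H(X)

H(X,Y) = -Σ_{x,y} P(x,y) log₂ P(x,y). Per-cell terms -P(x,y)·log₂P(x,y):
  X=0: 0.45898, 0.41183
  X=1: 0.37655, 0.41937
  X=2: 0.32456, 0.16586
  X=3: 0.13690, 0.47755
Sum of the 8 terms: H(X,Y) = 2.7716 bits

Marginal of X (row sums):
  P(X=0) = 0.194 + 0.151 = 0.345
  P(X=1) = 0.126 + 0.157 = 0.283
  P(X=2) = 0.096 + 0.034 = 0.130
  P(X=3) = 0.026 + 0.216 = 0.242
H(X) = -[0.345·log₂(0.345) + 0.283·log₂(0.283) + 0.130·log₂(0.130) + 0.242·log₂(0.242)]
  = 0.52969 + 0.51538 + 0.38264 + 0.49535 = 1.9231 bits

H(Y|X) = H(X,Y) - H(X) = 2.7716 - 1.9231 = 0.8485 bits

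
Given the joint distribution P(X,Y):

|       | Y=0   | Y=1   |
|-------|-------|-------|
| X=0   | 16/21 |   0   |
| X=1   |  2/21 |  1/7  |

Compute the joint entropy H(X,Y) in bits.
1.0230 bits

H(X,Y) = -Σ_{x,y} P(x,y) log₂ P(x,y). Per-cell terms -P(x,y)·log₂P(x,y):
  X=0: 0.29891, 0.00000
  X=1: 0.32308, 0.40105
  (cells with P = 0 contribute 0)
Sum of the 4 terms: H(X,Y) = 1.0230 bits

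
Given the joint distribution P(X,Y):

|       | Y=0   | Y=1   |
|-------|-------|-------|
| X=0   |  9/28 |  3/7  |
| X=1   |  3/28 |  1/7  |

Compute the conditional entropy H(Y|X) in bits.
0.9852 bits

H(Y|X) = H(X,Y) - H(X)

H(X,Y) = -Σ_{x,y} P(x,y) log₂ P(x,y). Per-cell terms -P(x,y)·log₂P(x,y):
  X=0: 0.52632, 0.52388
  X=1: 0.34526, 0.40105
Sum of the 4 terms: H(X,Y) = 1.7965 bits

Marginal of X (row sums):
  P(X=0) = 9/28 + 3/7 = 3/4
  P(X=1) = 3/28 + 1/7 = 1/4
H(X) = -[(3/4)·log₂(3/4) + (1/4)·log₂(1/4)]
  = 0.31128 + 0.50000 = 0.8113 bits

H(Y|X) = H(X,Y) - H(X) = 1.7965 - 0.8113 = 0.9852 bits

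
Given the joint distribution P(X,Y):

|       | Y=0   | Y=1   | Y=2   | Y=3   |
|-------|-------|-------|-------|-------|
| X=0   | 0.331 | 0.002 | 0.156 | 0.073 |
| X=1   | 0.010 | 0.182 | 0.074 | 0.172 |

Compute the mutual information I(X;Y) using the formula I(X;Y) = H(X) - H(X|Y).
0.4841 bits

I(X;Y) = H(X) - H(X|Y)

Marginal of X (row sums):
  P(X=0) = 0.331 + 0.002 + 0.156 + 0.073 = 0.562
  P(X=1) = 0.010 + 0.182 + 0.074 + 0.172 = 0.438
H(X) = -[0.562·log₂(0.562) + 0.438·log₂(0.438)]
  = 0.4672 + 0.5217 = 0.9889 bits

Marginal of Y (column sums):
  P(Y=0) = 0.331 + 0.010 = 0.341
  P(Y=1) = 0.002 + 0.182 = 0.184
  P(Y=2) = 0.156 + 0.074 = 0.230
  P(Y=3) = 0.073 + 0.172 = 0.245
H(X|Y) = Σ_y P(y)·H(X|Y=y):
  Y=0: P(Y=0) = 0.341, P(X|Y=0) = (331/341, 10/341) → H(X|Y=0) = 0.1910
  Y=1: P(Y=1) = 0.184, P(X|Y=1) = (1/92, 91/92) → H(X|Y=1) = 0.0865
  Y=2: P(Y=2) = 0.230, P(X|Y=2) = (78/115, 37/115) → H(X|Y=2) = 0.9063
  Y=3: P(Y=3) = 0.245, P(X|Y=3) = (73/245, 172/245) → H(X|Y=3) = 0.8788
H(X|Y) = 0.341·0.1910 + 0.184·0.0865 + 0.230·0.9063 + 0.245·0.8788 = 0.5048 bits

I(X;Y) = H(X) - H(X|Y) = 0.9889 - 0.5048 = 0.4841 bits

Cross-check via I(X;Y) = H(X) + H(Y) - H(X,Y): computing H(Y) from the column sums and H(X,Y) from the 8 cells in the same way gives H(Y) = 1.9635 bits and H(X,Y) = 2.4683 bits, so
I(X;Y) = 0.9889 + 1.9635 - 2.4683 = 0.4841 bits ✓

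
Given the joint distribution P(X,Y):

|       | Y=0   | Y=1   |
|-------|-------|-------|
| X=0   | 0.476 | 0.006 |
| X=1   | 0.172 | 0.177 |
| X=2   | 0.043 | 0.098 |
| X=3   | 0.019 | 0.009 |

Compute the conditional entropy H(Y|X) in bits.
0.5460 bits

H(Y|X) = H(X,Y) - H(X)

H(X,Y) = -Σ_{x,y} P(x,y) log₂ P(x,y). Per-cell terms -P(x,y)·log₂P(x,y):
  X=0: 0.509780, 0.044285
  X=1: 0.436797, 0.442178
  X=2: 0.195199, 0.328405
  X=3: 0.108639, 0.061163
Sum of the 8 terms: H(X,Y) = 2.12645 bits

Marginal of X (row sums):
  P(X=0) = 0.476 + 0.006 = 0.482
  P(X=1) = 0.172 + 0.177 = 0.349
  P(X=2) = 0.043 + 0.098 = 0.141
  P(X=3) = 0.019 + 0.009 = 0.028
H(X) = -[0.482·log₂(0.482) + 0.349·log₂(0.349) + 0.141·log₂(0.141) + 0.028·log₂(0.028)]
  = 0.507495 + 0.530027 + 0.398499 + 0.144436 = 1.58046 bits

H(Y|X) = H(X,Y) - H(X) = 2.12645 - 1.58046 = 0.5460 bits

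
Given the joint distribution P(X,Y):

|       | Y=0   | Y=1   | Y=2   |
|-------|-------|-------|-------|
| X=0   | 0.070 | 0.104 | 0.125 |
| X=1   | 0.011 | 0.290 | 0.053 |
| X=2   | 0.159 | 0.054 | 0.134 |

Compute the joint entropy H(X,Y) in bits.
2.8350 bits

H(X,Y) = -Σ_{x,y} P(x,y) log₂ P(x,y). Per-cell terms -P(x,y)·log₂P(x,y):
  X=0: 0.26856, 0.33960, 0.37500
  X=1: 0.07157, 0.51790, 0.22461
  X=2: 0.42181, 0.22739, 0.38856
Sum of the 9 terms: H(X,Y) = 2.8350 bits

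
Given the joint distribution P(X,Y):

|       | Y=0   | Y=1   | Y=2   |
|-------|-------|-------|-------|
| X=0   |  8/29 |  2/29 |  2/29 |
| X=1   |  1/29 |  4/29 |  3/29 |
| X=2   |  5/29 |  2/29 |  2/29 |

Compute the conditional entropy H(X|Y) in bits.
1.3997 bits

H(X|Y) = H(X,Y) - H(Y)

H(X,Y) = -Σ_{x,y} P(x,y) log₂ P(x,y). Per-cell terms -P(x,y)·log₂P(x,y):
  X=0: 0.51255, 0.26607, 0.26607
  X=1: 0.16752, 0.39420, 0.33859
  X=2: 0.43725, 0.26607, 0.26607
Sum of the 9 terms: H(X,Y) = 2.9144 bits

Marginal of Y (column sums):
  P(Y=0) = 8/29 + 1/29 + 5/29 = 14/29
  P(Y=1) = 2/29 + 4/29 + 2/29 = 8/29
  P(Y=2) = 2/29 + 3/29 + 2/29 = 7/29
H(Y) = -[(14/29)·log₂(14/29) + (8/29)·log₂(8/29) + (7/29)·log₂(7/29)]
  = 0.50720 + 0.51255 + 0.49498 = 1.5147 bits

H(X|Y) = H(X,Y) - H(Y) = 2.9144 - 1.5147 = 1.3997 bits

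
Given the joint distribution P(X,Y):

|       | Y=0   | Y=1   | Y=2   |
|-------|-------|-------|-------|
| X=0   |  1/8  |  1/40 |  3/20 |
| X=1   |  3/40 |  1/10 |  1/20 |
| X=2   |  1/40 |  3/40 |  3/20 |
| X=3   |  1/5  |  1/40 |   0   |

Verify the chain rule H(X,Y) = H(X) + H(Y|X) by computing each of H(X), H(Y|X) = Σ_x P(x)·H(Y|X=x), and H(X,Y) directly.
H(X) = 1.9895 bits, H(Y|X) = 1.1790 bits, H(X,Y) = 3.1685 bits

Marginal of X (row sums):
  P(X=0) = 1/8 + 1/40 + 3/20 = 3/10
  P(X=1) = 3/40 + 1/10 + 1/20 = 9/40
  P(X=2) = 1/40 + 3/40 + 3/20 = 1/4
  P(X=3) = 1/5 + 1/40 + 0 = 9/40
H(X) = -[(3/10)·log₂(3/10) + (9/40)·log₂(9/40) + (1/4)·log₂(1/4) + (9/40)·log₂(9/40)]
  = 0.521090 + 0.484201 + 0.500000 + 0.484201 = 1.9895 bits

H(Y|X) = Σ_x P(x)·H(Y|X=x):
  X=0: P(X=0) = 3/10, P(Y|X=0) = (5/12, 1/12, 1/2) → H(Y|X=0) = 1.325011
  X=1: P(X=1) = 9/40, P(Y|X=1) = (1/3, 4/9, 2/9) → H(Y|X=1) = 1.530493
  X=2: P(X=2) = 1/4, P(Y|X=2) = (1/10, 3/10, 3/5) → H(Y|X=2) = 1.295462
  X=3: P(X=3) = 9/40, P(Y|X=3) = (8/9, 1/9, 0) → H(Y|X=3) = 0.503258
H(Y|X) = (3/10)·1.325011 + (9/40)·1.530493 + (1/4)·1.295462 + (9/40)·0.503258 = 1.1790 bits

H(X,Y) = -Σ_{x,y} P(x,y) log₂ P(x,y). Per-cell terms -P(x,y)·log₂P(x,y):
  X=0: 0.375000, 0.133048, 0.410545
  X=1: 0.280272, 0.332193, 0.216096
  X=2: 0.133048, 0.280272, 0.410545
  X=3: 0.464386, 0.133048, 0.000000
  (cells with P = 0 contribute 0)
Sum of the 12 terms: H(X,Y) = 3.1685 bits

Chain rule check:
  H(X) + H(Y|X) = 1.9895 + 1.1790 = 3.1685 bits
  H(X,Y) = 3.1685 bits
✓ Chain rule verified.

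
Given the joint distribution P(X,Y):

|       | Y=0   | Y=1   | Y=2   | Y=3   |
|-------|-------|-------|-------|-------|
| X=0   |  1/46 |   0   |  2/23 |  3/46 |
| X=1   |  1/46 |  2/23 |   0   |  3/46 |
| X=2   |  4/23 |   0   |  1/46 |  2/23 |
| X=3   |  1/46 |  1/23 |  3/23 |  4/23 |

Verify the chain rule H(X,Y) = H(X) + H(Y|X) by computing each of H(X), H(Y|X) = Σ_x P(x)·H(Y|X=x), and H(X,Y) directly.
H(X) = 1.9237 bits, H(Y|X) = 1.4472 bits, H(X,Y) = 3.3710 bits

Marginal of X (row sums):
  P(X=0) = 1/46 + 0 + 2/23 + 3/46 = 4/23
  P(X=1) = 1/46 + 2/23 + 0 + 3/46 = 4/23
  P(X=2) = 4/23 + 0 + 1/46 + 2/23 = 13/46
  P(X=3) = 1/46 + 1/23 + 3/23 + 4/23 = 17/46
H(X) = -[(4/23)·log₂(4/23) + (4/23)·log₂(4/23) + (13/46)·log₂(13/46) + (17/46)·log₂(17/46)]
  = 0.43888 + 0.43888 + 0.51523 + 0.53073 = 1.9237 bits

H(Y|X) = Σ_x P(x)·H(Y|X=x):
  X=0: P(X=0) = 4/23, P(Y|X=0) = (1/8, 0, 1/2, 3/8) → H(Y|X=0) = 1.40564
  X=1: P(X=1) = 4/23, P(Y|X=1) = (1/8, 1/2, 0, 3/8) → H(Y|X=1) = 1.40564
  X=2: P(X=2) = 13/46, P(Y|X=2) = (8/13, 0, 1/13, 4/13) → H(Y|X=2) = 1.23890
  X=3: P(X=3) = 17/46, P(Y|X=3) = (1/17, 2/17, 6/17, 8/17) → H(Y|X=3) = 1.64571
H(Y|X) = (4/23)·1.40564 + (4/23)·1.40564 + (13/46)·1.23890 + (17/46)·1.64571 = 1.4472 bits

H(X,Y) = -Σ_{x,y} P(x,y) log₂ P(x,y). Per-cell terms -P(x,y)·log₂P(x,y):
  X=0: 0.12008, 0.00000, 0.30640, 0.25687
  X=1: 0.12008, 0.30640, 0.00000, 0.25687
  X=2: 0.43888, 0.00000, 0.12008, 0.30640
  X=3: 0.12008, 0.19668, 0.38330, 0.43888
  (cells with P = 0 contribute 0)
Sum of the 16 terms: H(X,Y) = 3.3710 bits

Chain rule check:
  H(X) + H(Y|X) = 1.9237 + 1.4472 = 3.3709 bits
  H(X,Y) = 3.3710 bits
✓ Chain rule verified (Δ = 0.0001 is 4-dp rounding noise: each of the three values was rounded independently).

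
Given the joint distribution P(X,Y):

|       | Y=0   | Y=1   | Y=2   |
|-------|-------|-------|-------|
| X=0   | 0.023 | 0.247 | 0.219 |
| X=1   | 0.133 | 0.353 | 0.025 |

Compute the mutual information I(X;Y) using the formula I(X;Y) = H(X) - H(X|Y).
0.2028 bits

I(X;Y) = H(X) - H(X|Y)

Marginal of X (row sums):
  P(X=0) = 0.023 + 0.247 + 0.219 = 0.489
  P(X=1) = 0.133 + 0.353 + 0.025 = 0.511
H(X) = -[0.489·log₂(0.489) + 0.511·log₂(0.511)]
  = 0.504694 + 0.494957 = 0.99965 bits

Marginal of Y (column sums):
  P(Y=0) = 0.023 + 0.133 = 0.156
  P(Y=1) = 0.247 + 0.353 = 0.600
  P(Y=2) = 0.219 + 0.025 = 0.244
H(X|Y) = Σ_y P(y)·H(X|Y=y):
  Y=0: P(Y=0) = 0.156, P(X|Y=0) = (23/156, 133/156) → H(X|Y=0) = 0.603386
  Y=1: P(Y=1) = 0.600, P(X|Y=1) = (247/600, 353/600) → H(X|Y=1) = 0.977367
  Y=2: P(Y=2) = 0.244, P(X|Y=2) = (219/244, 25/244) → H(X|Y=2) = 0.476742
H(X|Y) = 0.156·0.603386 + 0.600·0.977367 + 0.244·0.476742 = 0.79687 bits

I(X;Y) = H(X) - H(X|Y) = 0.99965 - 0.79687 = 0.2028 bits

Cross-check via I(X;Y) = H(X) + H(Y) - H(X,Y): computing H(Y) from the column sums and H(X,Y) from the 6 cells in the same way gives H(Y) = 1.35687 bits and H(X,Y) = 2.15374 bits, so
I(X;Y) = 0.99965 + 1.35687 - 2.15374 = 0.2028 bits ✓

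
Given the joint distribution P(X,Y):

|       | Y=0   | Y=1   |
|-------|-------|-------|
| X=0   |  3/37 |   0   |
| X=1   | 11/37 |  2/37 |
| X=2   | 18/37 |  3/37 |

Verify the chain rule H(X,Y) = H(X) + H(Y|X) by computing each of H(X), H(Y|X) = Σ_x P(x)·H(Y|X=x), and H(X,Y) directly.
H(X) = 1.2879 bits, H(Y|X) = 0.5534 bits, H(X,Y) = 1.8413 bits

Marginal of X (row sums):
  P(X=0) = 3/37 + 0 = 3/37
  P(X=1) = 11/37 + 2/37 = 13/37
  P(X=2) = 18/37 + 3/37 = 21/37
H(X) = -[(3/37)·log₂(3/37) + (13/37)·log₂(13/37) + (21/37)·log₂(21/37)]
  = 0.293878 + 0.530194 + 0.463780 = 1.2879 bits

H(Y|X) = Σ_x P(x)·H(Y|X=x):
  X=0: P(X=0) = 3/37, P(Y|X=0) = (1, 0) → H(Y|X=0) = 0.000000
  X=1: P(X=1) = 13/37, P(Y|X=1) = (11/13, 2/13) → H(Y|X=1) = 0.619382
  X=2: P(X=2) = 21/37, P(Y|X=2) = (6/7, 1/7) → H(Y|X=2) = 0.591673
H(Y|X) = (3/37)·0.000000 + (13/37)·0.619382 + (21/37)·0.591673 = 0.5534 bits

H(X,Y) = -Σ_{x,y} P(x,y) log₂ P(x,y). Per-cell terms -P(x,y)·log₂P(x,y):
  X=0: 0.293878, 0.000000
  X=1: 0.520277, 0.227538
  X=2: 0.505717, 0.293878
  (cells with P = 0 contribute 0)
Sum of the 6 terms: H(X,Y) = 1.8413 bits

Chain rule check:
  H(X) + H(Y|X) = 1.2879 + 0.5534 = 1.8413 bits
  H(X,Y) = 1.8413 bits
✓ Chain rule verified.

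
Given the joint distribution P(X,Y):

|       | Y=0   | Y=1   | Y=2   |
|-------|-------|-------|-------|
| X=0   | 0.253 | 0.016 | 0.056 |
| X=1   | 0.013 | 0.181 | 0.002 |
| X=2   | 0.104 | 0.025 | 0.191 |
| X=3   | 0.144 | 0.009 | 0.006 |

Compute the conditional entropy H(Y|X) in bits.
0.8769 bits

H(Y|X) = H(X,Y) - H(X)

H(X,Y) = -Σ_{x,y} P(x,y) log₂ P(x,y). Per-cell terms -P(x,y)·log₂P(x,y):
  X=0: 0.501646, 0.095453, 0.232872
  X=1: 0.081449, 0.446335, 0.017932
  X=2: 0.339596, 0.133048, 0.456176
  X=3: 0.402604, 0.061163, 0.044285
Sum of the 12 terms: H(X,Y) = 2.81256 bits

Marginal of X (row sums):
  P(X=0) = 0.253 + 0.016 + 0.056 = 0.325
  P(X=1) = 0.013 + 0.181 + 0.002 = 0.196
  P(X=2) = 0.104 + 0.025 + 0.191 = 0.320
  P(X=3) = 0.144 + 0.009 + 0.006 = 0.159
H(X) = -[0.325·log₂(0.325) + 0.196·log₂(0.196) + 0.320·log₂(0.320) + 0.159·log₂(0.159)]
  = 0.526984 + 0.460811 + 0.526034 + 0.421811 = 1.93564 bits

H(Y|X) = H(X,Y) - H(X) = 2.81256 - 1.93564 = 0.8769 bits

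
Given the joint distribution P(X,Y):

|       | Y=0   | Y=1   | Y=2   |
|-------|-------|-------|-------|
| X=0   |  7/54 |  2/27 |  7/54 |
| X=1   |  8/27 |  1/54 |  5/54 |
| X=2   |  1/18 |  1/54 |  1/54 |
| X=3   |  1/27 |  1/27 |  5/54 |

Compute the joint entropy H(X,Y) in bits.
3.1016 bits

H(X,Y) = -Σ_{x,y} P(x,y) log₂ P(x,y). Per-cell terms -P(x,y)·log₂P(x,y):
  X=0: 0.38209, 0.27814, 0.38209
  X=1: 0.51997, 0.10657, 0.31787
  X=2: 0.23166, 0.10657, 0.10657
  X=3: 0.17611, 0.17611, 0.31787
Sum of the 12 terms: H(X,Y) = 3.1016 bits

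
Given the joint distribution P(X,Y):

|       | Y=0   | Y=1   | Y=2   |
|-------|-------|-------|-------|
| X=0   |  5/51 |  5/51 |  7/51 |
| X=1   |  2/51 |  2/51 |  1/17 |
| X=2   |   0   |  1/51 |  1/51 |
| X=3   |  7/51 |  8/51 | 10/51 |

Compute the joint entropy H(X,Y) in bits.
3.1529 bits

H(X,Y) = -Σ_{x,y} P(x,y) log₂ P(x,y). Per-cell terms -P(x,y)·log₂P(x,y):
  X=0: 0.32848, 0.32848, 0.39324
  X=1: 0.18323, 0.18323, 0.24044
  X=2: 0.00000, 0.11122, 0.11122
  X=3: 0.39324, 0.41920, 0.46088
  (cells with P = 0 contribute 0)
Sum of the 12 terms: H(X,Y) = 3.1529 bits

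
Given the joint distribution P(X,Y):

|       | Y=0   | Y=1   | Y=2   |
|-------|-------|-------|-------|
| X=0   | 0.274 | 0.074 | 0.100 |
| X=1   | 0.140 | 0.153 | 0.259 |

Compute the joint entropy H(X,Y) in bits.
2.4382 bits

H(X,Y) = -Σ_{x,y} P(x,y) log₂ P(x,y). Per-cell terms -P(x,y)·log₂P(x,y):
  X=0: 0.51176, 0.27797, 0.33219
  X=1: 0.39711, 0.41438, 0.50478
Sum of the 6 terms: H(X,Y) = 2.4382 bits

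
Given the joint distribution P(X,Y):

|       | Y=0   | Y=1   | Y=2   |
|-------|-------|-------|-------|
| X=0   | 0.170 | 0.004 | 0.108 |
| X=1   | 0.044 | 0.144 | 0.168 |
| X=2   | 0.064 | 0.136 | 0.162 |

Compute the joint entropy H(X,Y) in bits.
2.9171 bits

H(X,Y) = -Σ_{x,y} P(x,y) log₂ P(x,y). Per-cell terms -P(x,y)·log₂P(x,y):
  X=0: 0.43459, 0.03186, 0.34678
  X=1: 0.19828, 0.40260, 0.43234
  X=2: 0.25381, 0.39145, 0.42540
Sum of the 9 terms: H(X,Y) = 2.9171 bits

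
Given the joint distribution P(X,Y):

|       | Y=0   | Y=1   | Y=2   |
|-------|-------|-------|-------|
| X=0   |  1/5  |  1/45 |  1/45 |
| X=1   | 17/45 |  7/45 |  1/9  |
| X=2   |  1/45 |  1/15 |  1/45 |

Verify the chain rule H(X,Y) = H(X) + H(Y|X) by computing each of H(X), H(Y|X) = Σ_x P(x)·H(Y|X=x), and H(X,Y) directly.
H(X) = 1.2575 bits, H(Y|X) = 1.2558 bits, H(X,Y) = 2.5134 bits

Marginal of X (row sums):
  P(X=0) = 1/5 + 1/45 + 1/45 = 11/45
  P(X=1) = 17/45 + 7/45 + 1/9 = 29/45
  P(X=2) = 1/45 + 1/15 + 1/45 = 1/9
H(X) = -[(11/45)·log₂(11/45) + (29/45)·log₂(29/45) + (1/9)·log₂(1/9)]
  = 0.49681 + 0.40850 + 0.35221 = 1.2575 bits

H(Y|X) = Σ_x P(x)·H(Y|X=x):
  X=0: P(X=0) = 11/45, P(Y|X=0) = (9/11, 1/11, 1/11) → H(Y|X=0) = 0.86586
  X=1: P(X=1) = 29/45, P(Y|X=1) = (17/29, 7/29, 5/29) → H(Y|X=1) = 1.38391
  X=2: P(X=2) = 1/9, P(Y|X=2) = (1/5, 3/5, 1/5) → H(Y|X=2) = 1.37095
H(Y|X) = (11/45)·0.86586 + (29/45)·1.38391 + (1/9)·1.37095 = 1.2558 bits

H(X,Y) = -Σ_{x,y} P(x,y) log₂ P(x,y). Per-cell terms -P(x,y)·log₂P(x,y):
  X=0: 0.46439, 0.12204, 0.12204
  X=1: 0.53055, 0.41759, 0.35221
  X=2: 0.12204, 0.26046, 0.12204
Sum of the 9 terms: H(X,Y) = 2.5134 bits

Chain rule check:
  H(X) + H(Y|X) = 1.2575 + 1.2558 = 2.5133 bits
  H(X,Y) = 2.5134 bits
✓ Chain rule verified (Δ = 0.0001 is 4-dp rounding noise: each of the three values was rounded independently).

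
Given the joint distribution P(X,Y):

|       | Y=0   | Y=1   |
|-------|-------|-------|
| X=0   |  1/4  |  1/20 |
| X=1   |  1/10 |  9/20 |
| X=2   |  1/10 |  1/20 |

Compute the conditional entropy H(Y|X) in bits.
0.7090 bits

H(Y|X) = H(X,Y) - H(X)

H(X,Y) = -Σ_{x,y} P(x,y) log₂ P(x,y). Per-cell terms -P(x,y)·log₂P(x,y):
  X=0: 0.5000, 0.2161
  X=1: 0.3322, 0.5184
  X=2: 0.3322, 0.2161
Sum of the 6 terms: H(X,Y) = 2.1150 bits

Marginal of X (row sums):
  P(X=0) = 1/4 + 1/20 = 3/10
  P(X=1) = 1/10 + 9/20 = 11/20
  P(X=2) = 1/10 + 1/20 = 3/20
H(X) = -[(3/10)·log₂(3/10) + (11/20)·log₂(11/20) + (3/20)·log₂(3/20)]
  = 0.5211 + 0.4744 + 0.4105 = 1.4060 bits

H(Y|X) = H(X,Y) - H(X) = 2.1150 - 1.4060 = 0.7090 bits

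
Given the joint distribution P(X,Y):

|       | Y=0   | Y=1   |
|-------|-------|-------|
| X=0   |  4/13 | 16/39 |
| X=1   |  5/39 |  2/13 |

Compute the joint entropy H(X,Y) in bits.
1.8459 bits

H(X,Y) = -Σ_{x,y} P(x,y) log₂ P(x,y). Per-cell terms -P(x,y)·log₂P(x,y):
  X=0: 0.5232, 0.5273
  X=1: 0.3799, 0.4155
Sum of the 4 terms: H(X,Y) = 1.8459 bits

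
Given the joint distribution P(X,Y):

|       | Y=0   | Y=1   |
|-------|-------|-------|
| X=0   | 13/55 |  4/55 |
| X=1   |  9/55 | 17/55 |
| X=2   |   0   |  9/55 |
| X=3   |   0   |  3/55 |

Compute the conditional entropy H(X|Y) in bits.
1.4030 bits

H(X|Y) = H(X,Y) - H(Y)

H(X,Y) = -Σ_{x,y} P(x,y) log₂ P(x,y). Per-cell terms -P(x,y)·log₂P(x,y):
  X=0: 0.4919, 0.2750
  X=1: 0.4273, 0.5236
  X=2: 0.0000, 0.4273
  X=3: 0.0000, 0.2289
  (cells with P = 0 contribute 0)
Sum of the 8 terms: H(X,Y) = 2.3740 bits

Marginal of Y (column sums):
  P(Y=0) = 13/55 + 9/55 + 0 + 0 = 2/5
  P(Y=1) = 4/55 + 17/55 + 9/55 + 3/55 = 3/5
H(Y) = -[(2/5)·log₂(2/5) + (3/5)·log₂(3/5)]
  = 0.5288 + 0.4422 = 0.9710 bits

H(X|Y) = H(X,Y) - H(Y) = 2.3740 - 0.9710 = 1.4030 bits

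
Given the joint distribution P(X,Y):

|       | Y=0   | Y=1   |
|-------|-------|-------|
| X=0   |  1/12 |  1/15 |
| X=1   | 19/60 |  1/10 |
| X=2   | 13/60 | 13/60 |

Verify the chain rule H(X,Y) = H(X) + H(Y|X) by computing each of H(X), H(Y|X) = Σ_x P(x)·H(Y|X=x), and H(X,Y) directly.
H(X) = 1.4596 bits, H(Y|X) = 0.9133 bits, H(X,Y) = 2.3729 bits

Marginal of X (row sums):
  P(X=0) = 1/12 + 1/15 = 3/20
  P(X=1) = 19/60 + 1/10 = 5/12
  P(X=2) = 13/60 + 13/60 = 13/30
H(X) = -[(3/20)·log₂(3/20) + (5/12)·log₂(5/12) + (13/30)·log₂(13/30)]
  = 0.41054 + 0.52626 + 0.52280 = 1.4596 bits

H(Y|X) = Σ_x P(x)·H(Y|X=x):
  X=0: P(X=0) = 3/20, P(Y|X=0) = (5/9, 4/9) → H(Y|X=0) = 0.99108
  X=1: P(X=1) = 5/12, P(Y|X=1) = (19/25, 6/25) → H(Y|X=1) = 0.79504
  X=2: P(X=2) = 13/30, P(Y|X=2) = (1/2, 1/2) → H(Y|X=2) = 1.00000
H(Y|X) = (3/20)·0.99108 + (5/12)·0.79504 + (13/30)·1.00000 = 0.9133 bits

H(X,Y) = -Σ_{x,y} P(x,y) log₂ P(x,y). Per-cell terms -P(x,y)·log₂P(x,y):
  X=0: 0.29875, 0.26046
  X=1: 0.52534, 0.33219
  X=2: 0.47806, 0.47806
Sum of the 6 terms: H(X,Y) = 2.3729 bits

Chain rule check:
  H(X) + H(Y|X) = 1.4596 + 0.9133 = 2.3729 bits
  H(X,Y) = 2.3729 bits
✓ Chain rule verified.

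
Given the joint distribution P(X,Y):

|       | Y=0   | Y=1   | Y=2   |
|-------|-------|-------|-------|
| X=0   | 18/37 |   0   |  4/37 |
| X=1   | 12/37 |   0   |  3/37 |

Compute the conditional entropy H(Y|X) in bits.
0.6994 bits

H(Y|X) = H(X,Y) - H(X)

H(X,Y) = -Σ_{x,y} P(x,y) log₂ P(x,y). Per-cell terms -P(x,y)·log₂P(x,y):
  X=0: 0.50572, 0.00000, 0.34697
  X=1: 0.52686, 0.00000, 0.29388
  (cells with P = 0 contribute 0)
Sum of the 6 terms: H(X,Y) = 1.6734 bits

Marginal of X (row sums):
  P(X=0) = 18/37 + 0 + 4/37 = 22/37
  P(X=1) = 12/37 + 0 + 3/37 = 15/37
H(X) = -[(22/37)·log₂(22/37) + (15/37)·log₂(15/37)]
  = 0.44596 + 0.52807 = 0.9740 bits

H(Y|X) = H(X,Y) - H(X) = 1.6734 - 0.9740 = 0.6994 bits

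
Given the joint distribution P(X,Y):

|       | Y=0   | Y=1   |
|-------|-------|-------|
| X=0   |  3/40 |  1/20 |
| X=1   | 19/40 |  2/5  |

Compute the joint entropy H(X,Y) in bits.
1.5353 bits

H(X,Y) = -Σ_{x,y} P(x,y) log₂ P(x,y). Per-cell terms -P(x,y)·log₂P(x,y):
  X=0: 0.28027, 0.21610
  X=1: 0.51015, 0.52877
Sum of the 4 terms: H(X,Y) = 1.5353 bits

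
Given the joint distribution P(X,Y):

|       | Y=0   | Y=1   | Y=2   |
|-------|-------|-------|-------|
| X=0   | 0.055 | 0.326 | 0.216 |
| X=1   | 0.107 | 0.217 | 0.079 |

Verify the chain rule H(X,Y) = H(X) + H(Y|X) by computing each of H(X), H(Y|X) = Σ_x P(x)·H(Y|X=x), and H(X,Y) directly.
H(X) = 0.9727 bits, H(Y|X) = 1.3748 bits, H(X,Y) = 2.3475 bits

Marginal of X (row sums):
  P(X=0) = 0.055 + 0.326 + 0.216 = 0.597
  P(X=1) = 0.107 + 0.217 + 0.079 = 0.403
H(X) = -[0.597·log₂(0.597) + 0.403·log₂(0.403)]
  = 0.4443 + 0.5284 = 0.9727 bits

H(Y|X) = Σ_x P(x)·H(Y|X=x):
  X=0: P(X=0) = 0.597, P(Y|X=0) = (55/597, 326/597, 72/199) → H(Y|X=0) = 1.3242
  X=1: P(X=1) = 0.403, P(Y|X=1) = (107/403, 7/13, 79/403) → H(Y|X=1) = 1.4497
H(Y|X) = 0.597·1.3242 + 0.403·1.4497 = 1.3748 bits

H(X,Y) = -Σ_{x,y} P(x,y) log₂ P(x,y). Per-cell terms -P(x,y)·log₂P(x,y):
  X=0: 0.2301, 0.5272, 0.4776
  X=1: 0.3450, 0.4783, 0.2893
Sum of the 6 terms: H(X,Y) = 2.3475 bits

Chain rule check:
  H(X) + H(Y|X) = 0.9727 + 1.3748 = 2.3475 bits
  H(X,Y) = 2.3475 bits
✓ Chain rule verified.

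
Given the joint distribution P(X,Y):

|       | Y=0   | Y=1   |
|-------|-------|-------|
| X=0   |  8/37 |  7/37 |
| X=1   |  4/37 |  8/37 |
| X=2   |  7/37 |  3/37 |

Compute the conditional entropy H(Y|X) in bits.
0.9401 bits

H(Y|X) = H(X,Y) - H(X)

H(X,Y) = -Σ_{x,y} P(x,y) log₂ P(x,y). Per-cell terms -P(x,y)·log₂P(x,y):
  X=0: 0.47772, 0.45445
  X=1: 0.34697, 0.47772
  X=2: 0.45445, 0.29388
Sum of the 6 terms: H(X,Y) = 2.5052 bits

Marginal of X (row sums):
  P(X=0) = 8/37 + 7/37 = 15/37
  P(X=1) = 4/37 + 8/37 = 12/37
  P(X=2) = 7/37 + 3/37 = 10/37
H(X) = -[(15/37)·log₂(15/37) + (12/37)·log₂(12/37) + (10/37)·log₂(10/37)]
  = 0.52807 + 0.52686 + 0.51014 = 1.5651 bits

H(Y|X) = H(X,Y) - H(X) = 2.5052 - 1.5651 = 0.9401 bits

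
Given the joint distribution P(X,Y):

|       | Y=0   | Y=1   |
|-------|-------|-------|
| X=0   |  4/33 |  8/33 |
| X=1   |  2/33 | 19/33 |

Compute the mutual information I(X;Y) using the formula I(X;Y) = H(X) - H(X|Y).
0.0614 bits

I(X;Y) = H(X) - H(X|Y)

Marginal of X (row sums):
  P(X=0) = 4/33 + 8/33 = 4/11
  P(X=1) = 2/33 + 19/33 = 7/11
H(X) = -[(4/11)·log₂(4/11) + (7/11)·log₂(7/11)]
  = 0.5307 + 0.4150 = 0.9457 bits

Marginal of Y (column sums):
  P(Y=0) = 4/33 + 2/33 = 2/11
  P(Y=1) = 8/33 + 19/33 = 9/11
H(X|Y) = Σ_y P(y)·H(X|Y=y):
  Y=0: P(Y=0) = 2/11, P(X|Y=0) = (2/3, 1/3) → H(X|Y=0) = 0.9183
  Y=1: P(Y=1) = 9/11, P(X|Y=1) = (8/27, 19/27) → H(X|Y=1) = 0.8767
H(X|Y) = (2/11)·0.9183 + (9/11)·0.8767 = 0.8843 bits

I(X;Y) = H(X) - H(X|Y) = 0.9457 - 0.8843 = 0.0614 bits

Cross-check via I(X;Y) = H(X) + H(Y) - H(X,Y): computing H(Y) from the column sums and H(X,Y) from the 4 cells in the same way gives H(Y) = 0.6840 bits and H(X,Y) = 1.5683 bits, so
I(X;Y) = 0.9457 + 0.6840 - 1.5683 = 0.0614 bits ✓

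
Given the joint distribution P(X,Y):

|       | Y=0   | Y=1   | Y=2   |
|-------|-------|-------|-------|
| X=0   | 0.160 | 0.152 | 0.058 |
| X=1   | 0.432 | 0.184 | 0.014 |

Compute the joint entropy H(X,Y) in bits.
2.1331 bits

H(X,Y) = -Σ_{x,y} P(x,y) log₂ P(x,y). Per-cell terms -P(x,y)·log₂P(x,y):
  X=0: 0.4230, 0.4131, 0.2383
  X=1: 0.5231, 0.4494, 0.0862
Sum of the 6 terms: H(X,Y) = 2.1331 bits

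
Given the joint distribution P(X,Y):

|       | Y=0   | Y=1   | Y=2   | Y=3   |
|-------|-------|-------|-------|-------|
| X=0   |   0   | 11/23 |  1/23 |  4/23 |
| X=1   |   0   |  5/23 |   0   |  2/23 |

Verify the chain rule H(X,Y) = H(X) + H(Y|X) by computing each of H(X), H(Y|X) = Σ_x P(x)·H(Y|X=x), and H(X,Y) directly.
H(X) = 0.8865 bits, H(Y|X) = 1.0430 bits, H(X,Y) = 1.9295 bits

Marginal of X (row sums):
  P(X=0) = 0 + 11/23 + 1/23 + 4/23 = 16/23
  P(X=1) = 0 + 5/23 + 0 + 2/23 = 7/23
H(X) = -[(16/23)·log₂(16/23) + (7/23)·log₂(7/23)]
  = 0.36422 + 0.52232 = 0.8865 bits

H(Y|X) = Σ_x P(x)·H(Y|X=x):
  X=0: P(X=0) = 16/23, P(Y|X=0) = (0, 11/16, 1/16, 1/4) → H(Y|X=0) = 1.12164
  X=1: P(X=1) = 7/23, P(Y|X=1) = (0, 5/7, 0, 2/7) → H(Y|X=1) = 0.86312
H(Y|X) = (16/23)·1.12164 + (7/23)·0.86312 = 1.0430 bits

H(X,Y) = -Σ_{x,y} P(x,y) log₂ P(x,y). Per-cell terms -P(x,y)·log₂P(x,y):
  X=0: 0.00000, 0.50893, 0.19668, 0.43888
  X=1: 0.00000, 0.47862, 0.00000, 0.30640
  (cells with P = 0 contribute 0)
Sum of the 8 terms: H(X,Y) = 1.9295 bits

Chain rule check:
  H(X) + H(Y|X) = 0.8865 + 1.0430 = 1.9295 bits
  H(X,Y) = 1.9295 bits
✓ Chain rule verified.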